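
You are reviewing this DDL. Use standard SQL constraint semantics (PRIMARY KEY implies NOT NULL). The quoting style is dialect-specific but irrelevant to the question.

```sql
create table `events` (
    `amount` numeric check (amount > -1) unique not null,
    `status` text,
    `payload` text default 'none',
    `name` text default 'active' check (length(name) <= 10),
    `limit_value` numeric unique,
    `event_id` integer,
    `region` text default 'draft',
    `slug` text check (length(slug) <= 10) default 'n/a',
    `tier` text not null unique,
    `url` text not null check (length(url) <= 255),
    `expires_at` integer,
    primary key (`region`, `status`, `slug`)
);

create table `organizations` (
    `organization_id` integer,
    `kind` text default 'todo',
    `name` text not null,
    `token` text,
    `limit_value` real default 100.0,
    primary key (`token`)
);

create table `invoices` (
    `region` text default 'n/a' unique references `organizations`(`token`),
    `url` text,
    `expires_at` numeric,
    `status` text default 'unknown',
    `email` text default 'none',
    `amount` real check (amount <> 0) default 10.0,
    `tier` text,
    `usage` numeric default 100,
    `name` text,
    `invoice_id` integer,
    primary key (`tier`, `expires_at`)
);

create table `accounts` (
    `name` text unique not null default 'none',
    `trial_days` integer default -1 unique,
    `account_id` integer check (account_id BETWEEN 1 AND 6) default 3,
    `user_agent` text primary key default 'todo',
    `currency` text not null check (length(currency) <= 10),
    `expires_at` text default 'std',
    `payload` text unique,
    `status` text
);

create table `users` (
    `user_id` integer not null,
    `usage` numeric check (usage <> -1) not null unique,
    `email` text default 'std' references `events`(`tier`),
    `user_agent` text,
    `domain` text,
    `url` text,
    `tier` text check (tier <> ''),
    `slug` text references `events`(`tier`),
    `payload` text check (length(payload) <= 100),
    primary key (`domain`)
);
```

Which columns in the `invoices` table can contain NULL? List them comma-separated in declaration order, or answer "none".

- region: a foreign key column may be NULL unless separately constrained → nullable.
- url: no NOT NULL constraint applies → nullable.
- expires_at: part of the PRIMARY KEY, which implies NOT NULL → not nullable.
- status: DEFAULT only fills an omitted column; an explicit NULL is still allowed → nullable.
- email: DEFAULT only fills an omitted column; an explicit NULL is still allowed → nullable.
- amount: CHECK does not forbid NULL (a CHECK constraint passes when its expression is NULL) → nullable.
- tier: part of the PRIMARY KEY, which implies NOT NULL → not nullable.
- usage: DEFAULT only fills an omitted column; an explicit NULL is still allowed → nullable.
- name: no NOT NULL constraint applies → nullable.
- invoice_id: no NOT NULL constraint applies → nullable.

region, url, status, email, amount, usage, name, invoice_id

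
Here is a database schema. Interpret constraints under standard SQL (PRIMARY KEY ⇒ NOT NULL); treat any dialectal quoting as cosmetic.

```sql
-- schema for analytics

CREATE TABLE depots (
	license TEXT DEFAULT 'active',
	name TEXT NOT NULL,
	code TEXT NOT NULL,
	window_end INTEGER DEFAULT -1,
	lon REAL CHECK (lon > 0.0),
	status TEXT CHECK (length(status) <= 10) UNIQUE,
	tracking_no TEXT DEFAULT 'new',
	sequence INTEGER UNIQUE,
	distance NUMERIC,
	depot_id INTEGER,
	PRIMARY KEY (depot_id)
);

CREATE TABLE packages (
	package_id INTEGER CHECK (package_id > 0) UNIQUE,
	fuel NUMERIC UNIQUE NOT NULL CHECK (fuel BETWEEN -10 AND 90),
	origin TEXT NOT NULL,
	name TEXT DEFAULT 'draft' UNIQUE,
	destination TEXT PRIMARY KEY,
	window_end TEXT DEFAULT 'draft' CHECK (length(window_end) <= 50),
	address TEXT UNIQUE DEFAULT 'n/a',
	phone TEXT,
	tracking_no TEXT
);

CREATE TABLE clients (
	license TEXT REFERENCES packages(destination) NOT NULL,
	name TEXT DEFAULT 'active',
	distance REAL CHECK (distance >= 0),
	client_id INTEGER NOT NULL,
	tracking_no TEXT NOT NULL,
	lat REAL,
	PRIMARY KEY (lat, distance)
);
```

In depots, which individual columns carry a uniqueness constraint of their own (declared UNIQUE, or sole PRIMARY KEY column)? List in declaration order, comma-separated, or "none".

status, sequence, depot_id

- license: no UNIQUE or single-column PK constraint.
- name: no UNIQUE or single-column PK constraint.
- code: no UNIQUE or single-column PK constraint.
- window_end: no UNIQUE or single-column PK constraint.
- lon: no UNIQUE or single-column PK constraint.
- status: declared UNIQUE → unique.
- tracking_no: no UNIQUE or single-column PK constraint.
- sequence: declared UNIQUE → unique.
- distance: no UNIQUE or single-column PK constraint.
- depot_id: single-column PRIMARY KEY → unique.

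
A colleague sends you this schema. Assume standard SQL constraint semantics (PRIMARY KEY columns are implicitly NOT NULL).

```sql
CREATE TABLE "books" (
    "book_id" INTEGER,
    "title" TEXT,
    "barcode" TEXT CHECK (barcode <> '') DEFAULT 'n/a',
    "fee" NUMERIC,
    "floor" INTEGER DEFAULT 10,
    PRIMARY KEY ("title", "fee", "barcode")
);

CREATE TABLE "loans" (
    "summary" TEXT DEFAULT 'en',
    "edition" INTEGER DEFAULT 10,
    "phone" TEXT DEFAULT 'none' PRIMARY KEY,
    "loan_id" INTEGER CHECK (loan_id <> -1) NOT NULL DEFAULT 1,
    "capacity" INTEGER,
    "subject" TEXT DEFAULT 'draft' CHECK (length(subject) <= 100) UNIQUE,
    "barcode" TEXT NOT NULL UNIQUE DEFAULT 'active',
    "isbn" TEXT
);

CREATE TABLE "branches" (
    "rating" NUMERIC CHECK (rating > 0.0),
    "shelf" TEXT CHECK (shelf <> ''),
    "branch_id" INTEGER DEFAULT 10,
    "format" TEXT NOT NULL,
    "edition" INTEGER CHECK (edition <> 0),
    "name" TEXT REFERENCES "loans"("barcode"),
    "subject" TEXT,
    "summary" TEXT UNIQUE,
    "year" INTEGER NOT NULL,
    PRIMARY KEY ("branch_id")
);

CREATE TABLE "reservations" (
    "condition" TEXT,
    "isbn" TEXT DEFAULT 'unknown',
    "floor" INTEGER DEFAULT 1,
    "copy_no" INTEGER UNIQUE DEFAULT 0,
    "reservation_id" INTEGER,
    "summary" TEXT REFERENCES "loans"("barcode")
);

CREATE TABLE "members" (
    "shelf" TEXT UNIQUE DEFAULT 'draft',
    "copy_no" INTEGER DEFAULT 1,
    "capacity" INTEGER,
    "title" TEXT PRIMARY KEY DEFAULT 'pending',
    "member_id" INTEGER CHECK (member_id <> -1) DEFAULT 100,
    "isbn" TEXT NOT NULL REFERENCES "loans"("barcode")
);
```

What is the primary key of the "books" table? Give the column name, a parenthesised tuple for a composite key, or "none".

(title, fee, barcode)

A table-level PRIMARY KEY clause names 3 columns: title, fee, barcode.
This is a composite key — the combination is unique, not each column individually.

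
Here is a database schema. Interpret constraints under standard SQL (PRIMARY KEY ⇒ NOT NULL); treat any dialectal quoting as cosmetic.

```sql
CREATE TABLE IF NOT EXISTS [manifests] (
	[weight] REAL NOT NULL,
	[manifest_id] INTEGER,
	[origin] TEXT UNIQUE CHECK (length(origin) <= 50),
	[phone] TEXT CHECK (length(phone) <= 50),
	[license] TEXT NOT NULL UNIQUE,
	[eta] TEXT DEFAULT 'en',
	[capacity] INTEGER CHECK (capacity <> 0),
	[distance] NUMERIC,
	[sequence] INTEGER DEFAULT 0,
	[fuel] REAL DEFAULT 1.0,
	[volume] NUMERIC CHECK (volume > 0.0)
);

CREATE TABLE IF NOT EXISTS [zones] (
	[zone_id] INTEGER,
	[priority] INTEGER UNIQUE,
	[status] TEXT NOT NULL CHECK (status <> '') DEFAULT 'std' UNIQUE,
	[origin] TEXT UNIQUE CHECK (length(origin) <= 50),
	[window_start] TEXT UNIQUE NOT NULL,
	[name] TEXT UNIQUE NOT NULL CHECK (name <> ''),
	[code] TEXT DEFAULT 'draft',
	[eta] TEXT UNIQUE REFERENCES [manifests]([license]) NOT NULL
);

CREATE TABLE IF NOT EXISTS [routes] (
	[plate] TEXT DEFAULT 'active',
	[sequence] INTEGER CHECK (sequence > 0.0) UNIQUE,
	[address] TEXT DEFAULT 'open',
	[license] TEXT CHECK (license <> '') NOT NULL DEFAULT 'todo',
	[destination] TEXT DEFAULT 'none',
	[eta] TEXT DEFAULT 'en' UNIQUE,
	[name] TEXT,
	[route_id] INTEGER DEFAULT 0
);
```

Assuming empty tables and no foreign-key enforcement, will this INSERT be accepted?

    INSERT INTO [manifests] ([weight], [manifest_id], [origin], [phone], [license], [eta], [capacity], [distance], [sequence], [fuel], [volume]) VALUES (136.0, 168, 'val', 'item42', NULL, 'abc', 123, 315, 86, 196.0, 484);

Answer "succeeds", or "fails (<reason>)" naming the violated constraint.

fails (NOT NULL on license)

license is explicitly set to NULL, but license is declared NOT NULL.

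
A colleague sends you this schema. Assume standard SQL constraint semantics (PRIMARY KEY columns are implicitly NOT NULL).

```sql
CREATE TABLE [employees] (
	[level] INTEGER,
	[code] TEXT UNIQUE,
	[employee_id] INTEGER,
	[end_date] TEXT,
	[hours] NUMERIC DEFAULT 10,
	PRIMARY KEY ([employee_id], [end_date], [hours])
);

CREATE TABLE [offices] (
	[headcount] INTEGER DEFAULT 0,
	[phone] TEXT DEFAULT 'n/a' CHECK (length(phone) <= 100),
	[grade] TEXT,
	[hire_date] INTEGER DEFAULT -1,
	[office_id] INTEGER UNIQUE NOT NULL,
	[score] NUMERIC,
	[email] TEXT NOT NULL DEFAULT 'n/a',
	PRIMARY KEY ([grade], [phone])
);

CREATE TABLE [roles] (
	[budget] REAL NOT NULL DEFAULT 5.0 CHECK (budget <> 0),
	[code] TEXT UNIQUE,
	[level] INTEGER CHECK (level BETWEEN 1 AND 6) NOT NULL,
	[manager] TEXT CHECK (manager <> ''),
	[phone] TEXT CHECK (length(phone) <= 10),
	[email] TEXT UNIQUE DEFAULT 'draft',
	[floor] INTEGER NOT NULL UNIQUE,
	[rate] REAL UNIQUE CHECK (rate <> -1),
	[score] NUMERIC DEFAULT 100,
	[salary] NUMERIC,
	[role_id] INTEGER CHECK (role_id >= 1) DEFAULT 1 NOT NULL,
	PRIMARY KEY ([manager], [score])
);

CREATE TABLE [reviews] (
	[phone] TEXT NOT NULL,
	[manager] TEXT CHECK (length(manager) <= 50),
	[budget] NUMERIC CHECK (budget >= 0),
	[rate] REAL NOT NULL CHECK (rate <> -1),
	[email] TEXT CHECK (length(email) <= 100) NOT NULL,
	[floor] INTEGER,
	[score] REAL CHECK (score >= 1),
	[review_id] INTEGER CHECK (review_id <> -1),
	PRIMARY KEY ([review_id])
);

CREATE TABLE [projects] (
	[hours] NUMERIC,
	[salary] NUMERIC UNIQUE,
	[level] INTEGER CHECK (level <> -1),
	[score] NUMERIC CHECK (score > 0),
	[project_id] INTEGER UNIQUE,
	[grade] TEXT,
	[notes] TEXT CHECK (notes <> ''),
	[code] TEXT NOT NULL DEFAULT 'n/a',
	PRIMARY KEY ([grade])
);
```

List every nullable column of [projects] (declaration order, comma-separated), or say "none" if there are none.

hours, salary, level, score, project_id, notes

- hours: no NOT NULL constraint applies → nullable.
- salary: UNIQUE does not imply NOT NULL → nullable.
- level: CHECK does not forbid NULL (a CHECK constraint passes when its expression is NULL) → nullable.
- score: CHECK does not forbid NULL (a CHECK constraint passes when its expression is NULL) → nullable.
- project_id: UNIQUE does not imply NOT NULL → nullable.
- grade: part of the PRIMARY KEY, which implies NOT NULL → not nullable.
- notes: CHECK does not forbid NULL (a CHECK constraint passes when its expression is NULL) → nullable.
- code: declared NOT NULL → not nullable.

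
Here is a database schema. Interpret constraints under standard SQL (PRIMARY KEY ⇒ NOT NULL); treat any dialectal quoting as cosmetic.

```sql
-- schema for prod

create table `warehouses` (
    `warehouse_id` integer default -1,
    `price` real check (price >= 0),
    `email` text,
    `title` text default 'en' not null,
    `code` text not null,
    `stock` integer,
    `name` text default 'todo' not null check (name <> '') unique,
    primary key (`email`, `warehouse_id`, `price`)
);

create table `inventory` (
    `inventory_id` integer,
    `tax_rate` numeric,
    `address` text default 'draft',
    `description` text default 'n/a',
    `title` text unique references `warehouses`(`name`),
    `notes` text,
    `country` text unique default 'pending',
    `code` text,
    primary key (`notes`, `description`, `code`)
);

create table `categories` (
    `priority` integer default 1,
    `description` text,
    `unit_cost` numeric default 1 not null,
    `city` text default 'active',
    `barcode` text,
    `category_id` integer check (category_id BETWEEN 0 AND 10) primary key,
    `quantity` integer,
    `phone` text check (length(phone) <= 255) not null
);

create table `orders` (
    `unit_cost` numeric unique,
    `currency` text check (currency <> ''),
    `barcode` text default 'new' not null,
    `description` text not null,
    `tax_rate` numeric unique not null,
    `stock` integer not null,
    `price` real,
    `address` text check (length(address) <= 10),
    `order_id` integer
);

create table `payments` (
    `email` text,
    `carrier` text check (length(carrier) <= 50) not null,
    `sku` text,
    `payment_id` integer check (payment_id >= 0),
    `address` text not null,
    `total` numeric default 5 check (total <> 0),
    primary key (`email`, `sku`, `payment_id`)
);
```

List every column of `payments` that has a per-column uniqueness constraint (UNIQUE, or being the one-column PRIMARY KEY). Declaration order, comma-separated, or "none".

none

- email: part of a composite PRIMARY KEY — only the tuple is unique, not this column on its own.
- carrier: no UNIQUE or single-column PK constraint.
- sku: part of a composite PRIMARY KEY — only the tuple is unique, not this column on its own.
- payment_id: part of a composite PRIMARY KEY — only the tuple is unique, not this column on its own.
- address: no UNIQUE or single-column PK constraint.
- total: no UNIQUE or single-column PK constraint.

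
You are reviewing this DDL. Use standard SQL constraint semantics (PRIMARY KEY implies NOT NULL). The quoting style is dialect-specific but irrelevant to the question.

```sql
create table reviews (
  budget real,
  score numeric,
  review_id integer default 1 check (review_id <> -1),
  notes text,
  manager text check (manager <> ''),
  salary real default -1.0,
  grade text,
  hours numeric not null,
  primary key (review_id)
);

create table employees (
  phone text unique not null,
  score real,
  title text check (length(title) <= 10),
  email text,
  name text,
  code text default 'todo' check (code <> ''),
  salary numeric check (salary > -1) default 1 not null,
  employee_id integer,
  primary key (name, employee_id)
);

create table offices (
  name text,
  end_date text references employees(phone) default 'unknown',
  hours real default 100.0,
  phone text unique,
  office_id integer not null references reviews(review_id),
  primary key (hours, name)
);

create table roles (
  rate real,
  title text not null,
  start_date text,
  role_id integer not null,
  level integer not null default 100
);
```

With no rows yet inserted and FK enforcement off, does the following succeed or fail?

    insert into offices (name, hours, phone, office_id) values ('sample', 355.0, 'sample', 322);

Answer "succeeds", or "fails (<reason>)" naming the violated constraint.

succeeds

NOT NULL columns: hours is supplied; name is supplied; office_id is supplied.
No constraint is violated.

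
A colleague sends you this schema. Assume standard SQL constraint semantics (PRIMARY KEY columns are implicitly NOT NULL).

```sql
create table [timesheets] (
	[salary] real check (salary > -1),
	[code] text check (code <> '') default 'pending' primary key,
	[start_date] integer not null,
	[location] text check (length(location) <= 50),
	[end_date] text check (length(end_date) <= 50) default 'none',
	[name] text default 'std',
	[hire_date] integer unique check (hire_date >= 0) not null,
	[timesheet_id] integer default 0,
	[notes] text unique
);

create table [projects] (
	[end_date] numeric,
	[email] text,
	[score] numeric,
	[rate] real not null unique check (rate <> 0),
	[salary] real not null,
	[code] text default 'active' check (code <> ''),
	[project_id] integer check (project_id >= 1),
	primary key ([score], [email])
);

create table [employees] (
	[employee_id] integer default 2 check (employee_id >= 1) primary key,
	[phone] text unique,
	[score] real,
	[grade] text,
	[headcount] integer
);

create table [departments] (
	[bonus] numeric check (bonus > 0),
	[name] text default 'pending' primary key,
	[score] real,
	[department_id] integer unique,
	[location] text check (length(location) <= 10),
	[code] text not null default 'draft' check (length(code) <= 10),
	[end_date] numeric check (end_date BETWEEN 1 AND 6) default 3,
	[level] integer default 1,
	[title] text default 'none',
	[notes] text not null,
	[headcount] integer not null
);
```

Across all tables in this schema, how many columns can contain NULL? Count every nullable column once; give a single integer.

timesheets: 6 nullable (salary, location, end_date, name, timesheet_id, notes — PK (code) and explicit NOT NULL columns excluded).
projects: 3 nullable (end_date, code, project_id — PK (score, email) and explicit NOT NULL columns excluded).
employees: 4 nullable (phone, score, grade, headcount — PK (employee_id) and explicit NOT NULL columns excluded).
departments: 7 nullable (bonus, score, department_id, location, end_date, level, title — PK (name) and explicit NOT NULL columns excluded).
Total: 6 + 3 + 4 + 7 = 20.

20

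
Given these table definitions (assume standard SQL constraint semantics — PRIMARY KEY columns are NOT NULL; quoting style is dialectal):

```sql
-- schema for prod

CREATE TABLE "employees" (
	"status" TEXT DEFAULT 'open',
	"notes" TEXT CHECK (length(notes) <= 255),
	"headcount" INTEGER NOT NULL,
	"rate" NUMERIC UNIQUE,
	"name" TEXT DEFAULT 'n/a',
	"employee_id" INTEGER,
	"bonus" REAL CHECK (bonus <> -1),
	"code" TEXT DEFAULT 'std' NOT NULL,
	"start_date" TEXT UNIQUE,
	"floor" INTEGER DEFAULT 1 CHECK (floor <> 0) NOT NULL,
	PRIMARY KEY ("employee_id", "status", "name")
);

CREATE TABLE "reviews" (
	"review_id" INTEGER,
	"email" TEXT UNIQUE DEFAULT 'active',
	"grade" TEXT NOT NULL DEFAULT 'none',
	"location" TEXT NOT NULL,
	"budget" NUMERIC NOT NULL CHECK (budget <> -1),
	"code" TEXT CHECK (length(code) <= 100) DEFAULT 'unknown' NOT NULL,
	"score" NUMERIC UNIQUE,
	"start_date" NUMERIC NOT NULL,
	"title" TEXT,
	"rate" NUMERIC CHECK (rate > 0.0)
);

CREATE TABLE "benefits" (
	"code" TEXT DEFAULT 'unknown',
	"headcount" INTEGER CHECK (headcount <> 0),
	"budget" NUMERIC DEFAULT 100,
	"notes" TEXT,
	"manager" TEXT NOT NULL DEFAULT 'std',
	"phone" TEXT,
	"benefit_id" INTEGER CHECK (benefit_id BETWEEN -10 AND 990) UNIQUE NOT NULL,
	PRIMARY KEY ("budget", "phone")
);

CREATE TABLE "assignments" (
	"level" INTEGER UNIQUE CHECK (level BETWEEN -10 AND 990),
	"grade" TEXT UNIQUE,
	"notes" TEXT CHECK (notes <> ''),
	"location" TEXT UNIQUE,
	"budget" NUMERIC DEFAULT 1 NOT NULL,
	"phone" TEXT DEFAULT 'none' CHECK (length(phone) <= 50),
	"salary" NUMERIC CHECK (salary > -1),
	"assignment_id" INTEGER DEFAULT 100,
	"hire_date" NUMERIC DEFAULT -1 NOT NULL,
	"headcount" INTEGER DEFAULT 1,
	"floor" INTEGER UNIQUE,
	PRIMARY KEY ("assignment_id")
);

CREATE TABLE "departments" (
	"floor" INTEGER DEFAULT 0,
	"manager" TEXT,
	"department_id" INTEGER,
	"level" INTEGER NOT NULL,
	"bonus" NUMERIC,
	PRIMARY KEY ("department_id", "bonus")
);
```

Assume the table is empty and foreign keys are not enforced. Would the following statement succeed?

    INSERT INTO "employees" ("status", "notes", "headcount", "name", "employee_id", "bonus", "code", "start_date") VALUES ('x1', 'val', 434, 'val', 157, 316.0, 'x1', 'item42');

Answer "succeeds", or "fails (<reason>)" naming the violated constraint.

NOT NULL columns: code is supplied; employee_id is supplied; floor defaults to 1; headcount is supplied; name is supplied; status is supplied.
CHECK constraints: 'val' satisfies (length(notes) <= 255); 316.0 satisfies (bonus <> -1).
No constraint is violated.

succeeds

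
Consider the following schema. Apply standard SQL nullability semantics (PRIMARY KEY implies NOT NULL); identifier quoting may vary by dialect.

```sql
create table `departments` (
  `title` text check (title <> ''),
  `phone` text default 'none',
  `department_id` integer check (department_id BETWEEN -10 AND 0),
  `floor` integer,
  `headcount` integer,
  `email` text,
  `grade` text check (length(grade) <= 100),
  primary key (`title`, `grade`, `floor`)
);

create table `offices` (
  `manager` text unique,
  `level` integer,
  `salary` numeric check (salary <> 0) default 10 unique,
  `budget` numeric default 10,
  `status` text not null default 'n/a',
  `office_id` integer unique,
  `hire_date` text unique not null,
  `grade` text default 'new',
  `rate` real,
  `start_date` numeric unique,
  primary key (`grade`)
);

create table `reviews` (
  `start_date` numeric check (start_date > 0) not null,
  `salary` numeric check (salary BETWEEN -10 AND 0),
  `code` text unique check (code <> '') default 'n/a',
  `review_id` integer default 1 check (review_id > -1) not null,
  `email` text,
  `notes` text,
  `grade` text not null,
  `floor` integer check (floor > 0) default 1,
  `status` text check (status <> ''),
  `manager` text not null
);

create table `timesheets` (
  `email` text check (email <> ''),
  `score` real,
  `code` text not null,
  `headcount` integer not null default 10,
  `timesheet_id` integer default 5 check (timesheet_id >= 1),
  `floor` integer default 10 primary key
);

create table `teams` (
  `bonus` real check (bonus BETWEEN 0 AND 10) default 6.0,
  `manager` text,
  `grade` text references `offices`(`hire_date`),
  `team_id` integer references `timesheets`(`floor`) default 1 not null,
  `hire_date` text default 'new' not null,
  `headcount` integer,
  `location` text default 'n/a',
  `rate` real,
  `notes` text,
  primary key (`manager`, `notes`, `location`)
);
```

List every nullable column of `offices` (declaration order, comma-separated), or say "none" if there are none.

- manager: UNIQUE does not imply NOT NULL → nullable.
- level: no NOT NULL constraint applies → nullable.
- salary: CHECK does not forbid NULL (a CHECK constraint passes when its expression is NULL) → nullable.
- budget: DEFAULT only fills an omitted column; an explicit NULL is still allowed → nullable.
- status: declared NOT NULL → not nullable.
- office_id: UNIQUE does not imply NOT NULL → nullable.
- hire_date: declared NOT NULL → not nullable.
- grade: part of the PRIMARY KEY, which implies NOT NULL → not nullable.
- rate: no NOT NULL constraint applies → nullable.
- start_date: UNIQUE does not imply NOT NULL → nullable.

manager, level, salary, budget, office_id, rate, start_date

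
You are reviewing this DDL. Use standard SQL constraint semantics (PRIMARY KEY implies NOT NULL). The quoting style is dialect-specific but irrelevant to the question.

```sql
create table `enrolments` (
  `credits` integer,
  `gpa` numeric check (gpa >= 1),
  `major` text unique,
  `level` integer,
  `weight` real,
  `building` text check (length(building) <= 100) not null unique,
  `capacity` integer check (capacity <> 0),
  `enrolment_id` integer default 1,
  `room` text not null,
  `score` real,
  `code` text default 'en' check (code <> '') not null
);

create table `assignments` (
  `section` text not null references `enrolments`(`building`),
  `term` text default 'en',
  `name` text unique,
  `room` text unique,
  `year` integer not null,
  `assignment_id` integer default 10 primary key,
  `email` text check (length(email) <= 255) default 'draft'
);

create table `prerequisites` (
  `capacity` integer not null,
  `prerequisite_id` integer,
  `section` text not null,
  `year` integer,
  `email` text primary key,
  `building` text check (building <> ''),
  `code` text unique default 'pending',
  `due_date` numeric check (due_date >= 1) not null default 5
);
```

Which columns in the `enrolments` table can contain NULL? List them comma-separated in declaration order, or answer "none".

credits, gpa, major, level, weight, capacity, enrolment_id, score

- credits: no NOT NULL constraint applies → nullable.
- gpa: CHECK does not forbid NULL (a CHECK constraint passes when its expression is NULL) → nullable.
- major: UNIQUE does not imply NOT NULL → nullable.
- level: no NOT NULL constraint applies → nullable.
- weight: no NOT NULL constraint applies → nullable.
- building: declared NOT NULL → not nullable.
- capacity: CHECK does not forbid NULL (a CHECK constraint passes when its expression is NULL) → nullable.
- enrolment_id: DEFAULT only fills an omitted column; an explicit NULL is still allowed → nullable.
- room: declared NOT NULL → not nullable.
- score: no NOT NULL constraint applies → nullable.
- code: declared NOT NULL → not nullable.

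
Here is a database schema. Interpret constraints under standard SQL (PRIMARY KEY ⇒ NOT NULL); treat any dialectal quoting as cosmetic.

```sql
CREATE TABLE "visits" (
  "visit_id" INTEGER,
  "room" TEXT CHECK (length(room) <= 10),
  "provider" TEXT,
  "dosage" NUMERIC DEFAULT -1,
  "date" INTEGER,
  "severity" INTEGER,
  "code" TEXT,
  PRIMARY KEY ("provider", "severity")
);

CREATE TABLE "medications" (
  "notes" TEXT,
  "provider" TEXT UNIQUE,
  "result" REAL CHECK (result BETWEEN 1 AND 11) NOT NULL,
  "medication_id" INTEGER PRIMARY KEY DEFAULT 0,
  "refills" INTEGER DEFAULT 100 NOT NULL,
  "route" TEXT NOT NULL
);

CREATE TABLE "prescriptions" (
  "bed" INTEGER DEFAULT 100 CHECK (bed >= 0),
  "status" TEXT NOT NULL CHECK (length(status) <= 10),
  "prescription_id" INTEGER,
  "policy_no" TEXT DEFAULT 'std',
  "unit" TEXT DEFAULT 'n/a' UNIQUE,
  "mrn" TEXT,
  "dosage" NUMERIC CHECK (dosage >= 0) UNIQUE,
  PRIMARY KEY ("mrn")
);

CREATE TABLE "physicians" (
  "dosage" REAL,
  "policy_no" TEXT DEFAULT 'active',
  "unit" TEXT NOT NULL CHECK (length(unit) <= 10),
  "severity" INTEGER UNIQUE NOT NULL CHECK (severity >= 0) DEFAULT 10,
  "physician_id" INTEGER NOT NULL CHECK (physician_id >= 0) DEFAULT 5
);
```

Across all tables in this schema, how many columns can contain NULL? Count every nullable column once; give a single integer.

14

visits: 5 nullable (visit_id, room, dosage, date, code — PK (provider, severity) and explicit NOT NULL columns excluded).
medications: 2 nullable (notes, provider — PK (medication_id) and explicit NOT NULL columns excluded).
prescriptions: 5 nullable (bed, prescription_id, policy_no, unit, dosage — PK (mrn) and explicit NOT NULL columns excluded).
physicians: 2 nullable (dosage, policy_no — PK none and explicit NOT NULL columns excluded).
Total: 5 + 2 + 5 + 2 = 14.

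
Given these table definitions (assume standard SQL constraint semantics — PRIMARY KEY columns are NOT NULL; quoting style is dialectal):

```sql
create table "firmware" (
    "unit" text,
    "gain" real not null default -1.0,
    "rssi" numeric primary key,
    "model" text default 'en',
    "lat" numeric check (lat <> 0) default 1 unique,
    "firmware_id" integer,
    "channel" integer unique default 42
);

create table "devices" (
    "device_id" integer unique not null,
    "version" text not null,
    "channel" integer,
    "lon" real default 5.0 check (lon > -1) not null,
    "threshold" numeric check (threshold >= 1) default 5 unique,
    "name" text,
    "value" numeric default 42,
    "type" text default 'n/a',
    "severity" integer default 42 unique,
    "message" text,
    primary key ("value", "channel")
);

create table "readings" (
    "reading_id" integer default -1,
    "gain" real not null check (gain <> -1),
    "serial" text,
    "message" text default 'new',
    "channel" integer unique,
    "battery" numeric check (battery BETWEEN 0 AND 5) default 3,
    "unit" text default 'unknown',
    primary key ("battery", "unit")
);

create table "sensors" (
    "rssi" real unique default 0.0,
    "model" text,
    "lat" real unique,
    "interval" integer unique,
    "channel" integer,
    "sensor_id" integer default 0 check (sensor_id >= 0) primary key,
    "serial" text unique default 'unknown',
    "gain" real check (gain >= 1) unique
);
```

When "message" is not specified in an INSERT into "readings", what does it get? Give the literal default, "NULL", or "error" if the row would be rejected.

'new'

message has an explicit DEFAULT 'new'.
When the column is omitted from an INSERT, that default is used.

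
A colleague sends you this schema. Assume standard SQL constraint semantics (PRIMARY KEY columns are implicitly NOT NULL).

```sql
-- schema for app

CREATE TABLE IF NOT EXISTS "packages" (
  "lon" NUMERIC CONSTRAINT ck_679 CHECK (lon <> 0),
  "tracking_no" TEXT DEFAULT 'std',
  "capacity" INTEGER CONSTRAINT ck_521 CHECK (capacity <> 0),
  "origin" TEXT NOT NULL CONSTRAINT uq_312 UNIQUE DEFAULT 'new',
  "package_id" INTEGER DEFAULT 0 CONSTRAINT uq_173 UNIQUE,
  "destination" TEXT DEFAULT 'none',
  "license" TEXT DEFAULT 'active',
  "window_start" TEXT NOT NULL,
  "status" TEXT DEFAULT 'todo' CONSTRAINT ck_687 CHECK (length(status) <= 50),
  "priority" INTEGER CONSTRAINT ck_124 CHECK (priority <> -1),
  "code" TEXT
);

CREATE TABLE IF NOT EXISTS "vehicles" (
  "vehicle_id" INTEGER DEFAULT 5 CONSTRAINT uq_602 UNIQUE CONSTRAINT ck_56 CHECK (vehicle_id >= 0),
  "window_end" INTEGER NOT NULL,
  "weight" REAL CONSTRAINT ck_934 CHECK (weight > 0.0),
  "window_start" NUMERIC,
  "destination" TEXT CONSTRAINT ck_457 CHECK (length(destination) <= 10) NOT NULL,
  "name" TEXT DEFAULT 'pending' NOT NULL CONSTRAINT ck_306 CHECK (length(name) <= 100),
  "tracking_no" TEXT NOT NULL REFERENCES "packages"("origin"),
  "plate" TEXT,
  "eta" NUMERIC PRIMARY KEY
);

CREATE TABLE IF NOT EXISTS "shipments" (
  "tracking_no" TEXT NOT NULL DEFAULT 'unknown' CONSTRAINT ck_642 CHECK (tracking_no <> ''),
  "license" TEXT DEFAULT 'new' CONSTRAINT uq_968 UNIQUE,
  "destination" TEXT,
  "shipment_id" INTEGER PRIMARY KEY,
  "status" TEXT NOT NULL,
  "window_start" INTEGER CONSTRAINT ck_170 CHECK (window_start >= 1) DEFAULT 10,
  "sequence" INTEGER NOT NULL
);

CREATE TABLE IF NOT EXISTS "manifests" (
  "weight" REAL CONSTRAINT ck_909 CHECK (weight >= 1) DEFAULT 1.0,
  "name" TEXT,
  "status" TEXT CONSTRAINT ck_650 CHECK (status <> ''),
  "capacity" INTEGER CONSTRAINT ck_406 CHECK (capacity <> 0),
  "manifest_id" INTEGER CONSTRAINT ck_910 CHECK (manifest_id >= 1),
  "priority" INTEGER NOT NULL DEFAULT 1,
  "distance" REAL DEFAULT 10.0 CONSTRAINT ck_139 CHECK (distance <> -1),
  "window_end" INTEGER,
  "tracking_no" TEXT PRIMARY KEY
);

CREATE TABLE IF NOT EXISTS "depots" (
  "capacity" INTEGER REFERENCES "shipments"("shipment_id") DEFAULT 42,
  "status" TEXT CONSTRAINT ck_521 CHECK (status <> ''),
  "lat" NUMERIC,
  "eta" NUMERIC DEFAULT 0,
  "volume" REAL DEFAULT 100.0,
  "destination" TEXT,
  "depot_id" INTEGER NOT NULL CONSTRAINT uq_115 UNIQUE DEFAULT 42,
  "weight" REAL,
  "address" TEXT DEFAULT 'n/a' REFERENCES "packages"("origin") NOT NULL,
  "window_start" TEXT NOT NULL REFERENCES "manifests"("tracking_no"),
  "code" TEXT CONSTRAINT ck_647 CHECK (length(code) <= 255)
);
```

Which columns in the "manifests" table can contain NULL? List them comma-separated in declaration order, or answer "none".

- weight: CHECK does not forbid NULL (a CHECK constraint passes when its expression is NULL) → nullable.
- name: no NOT NULL constraint applies → nullable.
- status: CHECK does not forbid NULL (a CHECK constraint passes when its expression is NULL) → nullable.
- capacity: CHECK does not forbid NULL (a CHECK constraint passes when its expression is NULL) → nullable.
- manifest_id: CHECK does not forbid NULL (a CHECK constraint passes when its expression is NULL) → nullable.
- priority: declared NOT NULL → not nullable.
- distance: CHECK does not forbid NULL (a CHECK constraint passes when its expression is NULL) → nullable.
- window_end: no NOT NULL constraint applies → nullable.
- tracking_no: part of the PRIMARY KEY, which implies NOT NULL → not nullable.

weight, name, status, capacity, manifest_id, distance, window_end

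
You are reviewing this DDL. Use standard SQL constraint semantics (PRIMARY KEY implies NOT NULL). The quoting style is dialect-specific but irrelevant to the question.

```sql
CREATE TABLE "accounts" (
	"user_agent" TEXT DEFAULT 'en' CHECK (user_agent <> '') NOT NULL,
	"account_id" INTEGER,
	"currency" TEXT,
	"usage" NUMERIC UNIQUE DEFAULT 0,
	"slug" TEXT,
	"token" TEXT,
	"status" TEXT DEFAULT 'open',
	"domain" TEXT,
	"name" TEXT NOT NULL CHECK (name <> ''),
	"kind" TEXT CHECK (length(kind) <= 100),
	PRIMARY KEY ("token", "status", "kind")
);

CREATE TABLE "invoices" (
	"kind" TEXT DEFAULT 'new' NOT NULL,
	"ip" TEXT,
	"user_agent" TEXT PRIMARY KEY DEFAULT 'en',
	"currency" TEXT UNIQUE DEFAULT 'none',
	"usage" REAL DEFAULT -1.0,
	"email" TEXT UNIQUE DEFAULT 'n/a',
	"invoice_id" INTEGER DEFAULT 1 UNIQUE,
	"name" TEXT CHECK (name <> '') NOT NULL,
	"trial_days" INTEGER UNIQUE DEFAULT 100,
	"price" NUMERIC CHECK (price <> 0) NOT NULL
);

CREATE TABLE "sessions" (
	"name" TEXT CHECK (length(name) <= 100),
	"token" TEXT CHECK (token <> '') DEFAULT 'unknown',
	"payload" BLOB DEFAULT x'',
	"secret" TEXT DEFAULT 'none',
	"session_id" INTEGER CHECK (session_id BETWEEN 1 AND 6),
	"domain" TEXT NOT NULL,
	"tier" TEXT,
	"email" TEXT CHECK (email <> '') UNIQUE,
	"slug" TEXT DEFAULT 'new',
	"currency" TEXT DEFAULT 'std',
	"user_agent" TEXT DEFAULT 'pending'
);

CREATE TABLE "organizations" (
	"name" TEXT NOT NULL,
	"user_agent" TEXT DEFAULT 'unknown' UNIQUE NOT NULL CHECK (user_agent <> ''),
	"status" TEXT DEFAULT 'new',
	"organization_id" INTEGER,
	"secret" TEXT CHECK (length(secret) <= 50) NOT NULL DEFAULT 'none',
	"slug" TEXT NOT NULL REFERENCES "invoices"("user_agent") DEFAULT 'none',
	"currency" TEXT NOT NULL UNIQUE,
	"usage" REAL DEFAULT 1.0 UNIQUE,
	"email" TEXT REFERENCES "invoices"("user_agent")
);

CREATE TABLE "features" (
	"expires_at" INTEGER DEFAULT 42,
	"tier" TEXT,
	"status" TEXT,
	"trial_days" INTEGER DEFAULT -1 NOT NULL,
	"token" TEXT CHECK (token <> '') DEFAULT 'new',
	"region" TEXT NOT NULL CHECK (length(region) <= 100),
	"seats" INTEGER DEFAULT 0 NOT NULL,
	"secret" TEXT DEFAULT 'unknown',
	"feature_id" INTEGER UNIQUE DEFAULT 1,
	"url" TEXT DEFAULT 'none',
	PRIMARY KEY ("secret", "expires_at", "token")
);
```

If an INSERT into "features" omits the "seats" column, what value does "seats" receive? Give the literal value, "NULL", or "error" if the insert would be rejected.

seats has an explicit DEFAULT 0.
When the column is omitted from an INSERT, that default is used.

0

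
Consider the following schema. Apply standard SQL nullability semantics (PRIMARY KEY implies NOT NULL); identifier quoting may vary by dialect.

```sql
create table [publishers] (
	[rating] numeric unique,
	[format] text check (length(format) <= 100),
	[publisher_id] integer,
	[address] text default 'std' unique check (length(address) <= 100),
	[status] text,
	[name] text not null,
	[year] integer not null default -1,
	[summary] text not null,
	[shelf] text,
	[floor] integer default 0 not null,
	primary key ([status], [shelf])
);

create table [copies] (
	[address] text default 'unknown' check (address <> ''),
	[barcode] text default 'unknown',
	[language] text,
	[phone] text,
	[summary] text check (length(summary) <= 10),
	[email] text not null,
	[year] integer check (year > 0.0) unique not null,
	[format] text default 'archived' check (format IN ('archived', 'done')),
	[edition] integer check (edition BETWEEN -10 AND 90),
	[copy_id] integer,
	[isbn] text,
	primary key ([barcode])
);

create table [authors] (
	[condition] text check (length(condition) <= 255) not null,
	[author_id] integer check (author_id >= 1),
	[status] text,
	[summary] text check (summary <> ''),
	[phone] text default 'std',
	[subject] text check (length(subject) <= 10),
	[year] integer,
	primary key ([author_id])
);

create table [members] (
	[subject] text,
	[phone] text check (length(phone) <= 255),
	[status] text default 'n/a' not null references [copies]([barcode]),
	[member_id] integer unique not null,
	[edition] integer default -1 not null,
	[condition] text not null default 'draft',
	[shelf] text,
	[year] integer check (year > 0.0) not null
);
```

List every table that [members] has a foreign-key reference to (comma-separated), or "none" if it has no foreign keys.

- status REFERENCES copies(barcode).

copies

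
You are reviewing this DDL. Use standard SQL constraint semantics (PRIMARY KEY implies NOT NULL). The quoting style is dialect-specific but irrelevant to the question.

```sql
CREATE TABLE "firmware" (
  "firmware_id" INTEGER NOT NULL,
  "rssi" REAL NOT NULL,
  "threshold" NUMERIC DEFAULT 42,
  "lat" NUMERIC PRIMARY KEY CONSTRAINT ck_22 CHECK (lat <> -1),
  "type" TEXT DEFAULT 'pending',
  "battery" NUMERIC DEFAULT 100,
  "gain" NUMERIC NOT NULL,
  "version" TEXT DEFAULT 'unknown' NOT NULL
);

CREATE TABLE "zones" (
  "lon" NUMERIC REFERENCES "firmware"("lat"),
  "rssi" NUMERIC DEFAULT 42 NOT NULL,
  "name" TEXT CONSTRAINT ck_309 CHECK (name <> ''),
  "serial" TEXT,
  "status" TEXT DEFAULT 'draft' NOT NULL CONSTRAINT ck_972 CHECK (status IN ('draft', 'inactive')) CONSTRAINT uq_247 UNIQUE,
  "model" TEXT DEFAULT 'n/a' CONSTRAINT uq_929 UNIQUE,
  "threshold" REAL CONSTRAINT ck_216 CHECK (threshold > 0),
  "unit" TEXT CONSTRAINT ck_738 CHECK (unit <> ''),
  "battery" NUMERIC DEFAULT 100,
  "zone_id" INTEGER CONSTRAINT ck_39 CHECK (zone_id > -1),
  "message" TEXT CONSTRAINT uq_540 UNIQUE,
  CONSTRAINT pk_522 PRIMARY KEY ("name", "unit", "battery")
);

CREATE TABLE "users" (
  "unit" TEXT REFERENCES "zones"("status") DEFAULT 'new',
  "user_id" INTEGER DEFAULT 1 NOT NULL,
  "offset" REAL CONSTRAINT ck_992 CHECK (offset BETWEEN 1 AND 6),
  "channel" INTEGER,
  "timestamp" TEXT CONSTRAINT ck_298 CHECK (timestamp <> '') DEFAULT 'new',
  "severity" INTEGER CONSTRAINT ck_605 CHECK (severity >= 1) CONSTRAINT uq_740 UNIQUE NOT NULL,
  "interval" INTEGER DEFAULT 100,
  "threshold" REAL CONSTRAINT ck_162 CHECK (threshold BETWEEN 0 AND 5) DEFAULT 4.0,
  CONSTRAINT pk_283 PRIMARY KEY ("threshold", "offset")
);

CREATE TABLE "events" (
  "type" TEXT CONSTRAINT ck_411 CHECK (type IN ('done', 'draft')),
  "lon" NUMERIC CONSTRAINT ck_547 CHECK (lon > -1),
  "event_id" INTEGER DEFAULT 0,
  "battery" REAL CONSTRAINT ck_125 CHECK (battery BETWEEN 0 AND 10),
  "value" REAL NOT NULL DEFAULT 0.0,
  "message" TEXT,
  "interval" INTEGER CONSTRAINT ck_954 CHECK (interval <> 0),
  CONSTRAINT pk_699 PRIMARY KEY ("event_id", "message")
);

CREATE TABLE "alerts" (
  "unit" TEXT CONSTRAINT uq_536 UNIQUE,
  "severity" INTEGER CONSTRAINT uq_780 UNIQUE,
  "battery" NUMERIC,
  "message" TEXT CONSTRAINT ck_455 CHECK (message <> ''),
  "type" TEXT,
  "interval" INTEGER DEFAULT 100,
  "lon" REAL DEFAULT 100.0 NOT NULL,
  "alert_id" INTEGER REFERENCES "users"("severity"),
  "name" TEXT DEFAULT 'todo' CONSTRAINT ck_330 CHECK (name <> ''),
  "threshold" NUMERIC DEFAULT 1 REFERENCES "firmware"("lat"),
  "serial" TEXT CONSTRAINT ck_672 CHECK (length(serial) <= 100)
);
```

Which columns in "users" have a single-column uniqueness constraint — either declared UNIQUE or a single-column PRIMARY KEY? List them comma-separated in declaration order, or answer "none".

severity

- unit: no UNIQUE or single-column PK constraint.
- user_id: no UNIQUE or single-column PK constraint.
- offset: part of a composite PRIMARY KEY — only the tuple is unique, not this column on its own.
- channel: no UNIQUE or single-column PK constraint.
- timestamp: no UNIQUE or single-column PK constraint.
- severity: declared UNIQUE → unique.
- interval: no UNIQUE or single-column PK constraint.
- threshold: part of a composite PRIMARY KEY — only the tuple is unique, not this column on its own.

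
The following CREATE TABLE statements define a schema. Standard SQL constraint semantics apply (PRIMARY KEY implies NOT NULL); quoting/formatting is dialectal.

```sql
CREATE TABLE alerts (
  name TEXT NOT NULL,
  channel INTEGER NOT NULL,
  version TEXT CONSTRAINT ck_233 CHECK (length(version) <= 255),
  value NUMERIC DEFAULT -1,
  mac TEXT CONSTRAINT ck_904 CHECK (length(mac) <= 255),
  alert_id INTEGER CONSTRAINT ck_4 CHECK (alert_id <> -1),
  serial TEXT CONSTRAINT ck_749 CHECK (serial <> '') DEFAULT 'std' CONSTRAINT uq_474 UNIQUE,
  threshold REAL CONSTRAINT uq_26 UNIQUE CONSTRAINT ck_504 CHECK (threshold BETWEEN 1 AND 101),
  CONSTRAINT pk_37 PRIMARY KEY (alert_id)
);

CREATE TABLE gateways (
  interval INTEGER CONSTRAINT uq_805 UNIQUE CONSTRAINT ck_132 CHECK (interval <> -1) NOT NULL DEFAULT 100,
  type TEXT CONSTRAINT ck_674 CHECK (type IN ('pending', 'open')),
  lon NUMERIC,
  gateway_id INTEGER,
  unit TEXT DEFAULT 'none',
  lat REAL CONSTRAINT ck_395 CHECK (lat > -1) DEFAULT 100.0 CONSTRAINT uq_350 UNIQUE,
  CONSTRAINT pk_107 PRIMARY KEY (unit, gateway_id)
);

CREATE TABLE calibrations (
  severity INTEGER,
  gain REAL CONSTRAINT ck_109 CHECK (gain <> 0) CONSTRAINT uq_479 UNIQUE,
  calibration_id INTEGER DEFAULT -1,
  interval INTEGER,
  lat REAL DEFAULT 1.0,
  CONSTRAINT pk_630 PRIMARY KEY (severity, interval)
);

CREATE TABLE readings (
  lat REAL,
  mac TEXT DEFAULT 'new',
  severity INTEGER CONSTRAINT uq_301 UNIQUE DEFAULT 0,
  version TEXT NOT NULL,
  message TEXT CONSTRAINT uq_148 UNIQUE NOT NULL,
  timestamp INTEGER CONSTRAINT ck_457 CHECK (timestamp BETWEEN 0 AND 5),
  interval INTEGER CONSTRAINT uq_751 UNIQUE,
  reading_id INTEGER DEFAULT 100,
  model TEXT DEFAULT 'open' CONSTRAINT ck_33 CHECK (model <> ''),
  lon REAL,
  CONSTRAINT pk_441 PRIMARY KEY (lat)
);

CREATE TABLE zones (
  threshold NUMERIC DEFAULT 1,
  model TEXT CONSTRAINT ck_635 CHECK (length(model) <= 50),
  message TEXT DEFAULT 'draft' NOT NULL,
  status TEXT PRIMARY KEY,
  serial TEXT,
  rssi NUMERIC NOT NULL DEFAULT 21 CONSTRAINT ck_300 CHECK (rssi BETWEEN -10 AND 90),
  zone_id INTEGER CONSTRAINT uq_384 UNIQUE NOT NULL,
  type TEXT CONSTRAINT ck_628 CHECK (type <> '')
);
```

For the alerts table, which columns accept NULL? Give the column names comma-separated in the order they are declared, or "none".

- name: declared NOT NULL → not nullable.
- channel: declared NOT NULL → not nullable.
- version: CHECK does not forbid NULL (a CHECK constraint passes when its expression is NULL) → nullable.
- value: DEFAULT only fills an omitted column; an explicit NULL is still allowed → nullable.
- mac: CHECK does not forbid NULL (a CHECK constraint passes when its expression is NULL) → nullable.
- alert_id: part of the PRIMARY KEY, which implies NOT NULL → not nullable.
- serial: CHECK does not forbid NULL (a CHECK constraint passes when its expression is NULL) → nullable.
- threshold: CHECK does not forbid NULL (a CHECK constraint passes when its expression is NULL) → nullable.

version, value, mac, serial, threshold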